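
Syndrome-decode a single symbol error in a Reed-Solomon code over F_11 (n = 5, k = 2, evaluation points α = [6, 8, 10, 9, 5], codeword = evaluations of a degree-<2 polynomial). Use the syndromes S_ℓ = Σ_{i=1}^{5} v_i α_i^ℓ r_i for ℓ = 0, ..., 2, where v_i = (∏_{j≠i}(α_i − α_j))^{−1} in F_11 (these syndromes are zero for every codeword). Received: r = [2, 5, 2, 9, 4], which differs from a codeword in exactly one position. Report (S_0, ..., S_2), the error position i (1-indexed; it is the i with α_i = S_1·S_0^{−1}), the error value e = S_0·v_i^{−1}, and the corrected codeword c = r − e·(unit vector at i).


S = (3, 7, 9), error at position 1, error magnitude e = 5, c = [8, 5, 2, 9, 4].

Step 1: column multipliers v_i = (∏_{j≠i}(α_i − α_j))^{−1} mod 11.
  i = 1 (α = 6): (6−8)(6−10)(6−9)(6−5) = (−2)·(−4)·(−3)·1 = −24 ≡ 9, so v_1 = 9^{−1} = 5 (mod 11).
  i = 2 (α = 8): (8−6)(8−10)(8−9)(8−5) = 2·(−2)·(−1)·3 = 12 ≡ 1, so v_2 = 1^{−1} = 1 (mod 11).
  i = 3 (α = 10): (10−6)(10−8)(10−9)(10−5) = 4·2·1·5 = 40 ≡ 7, so v_3 = 7^{−1} = 8 (mod 11).
  i = 4 (α = 9): (9−6)(9−8)(9−10)(9−5) = 3·1·(−1)·4 = −12 ≡ 10, so v_4 = 10^{−1} = 10 (mod 11).
  i = 5 (α = 5): (5−6)(5−8)(5−10)(5−9) = (−1)·(−3)·(−5)·(−4) = 60 ≡ 5, so v_5 = 5^{−1} = 9 (mod 11).
  v = [5, 1, 8, 10, 9].
Step 2: syndromes of r = [2, 5, 2, 9, 4] (all sums mod 11).
  S_0 = Σ v_i r_i = 5·2 + 1·5 + 8·2 + 10·9 + 9·4 = 157 ≡ 3.
  S_1 = Σ v_i α_i r_i = 5·6·2 + 1·8·5 + 8·10·2 + 10·9·9 + 9·5·4 = 1250 ≡ 7.
  α_i^2 mod 11 = [3, 9, 1, 4, 3].
  S_2 = Σ v_i α_i^2 r_i = 5·3·2 + 1·9·5 + 8·1·2 + 10·4·9 + 9·3·4 = 559 ≡ 9.
  S = (3, 7, 9) ≠ 0, so r is not a codeword (an error is present).
Step 3: locate the error. For a single error e at position i, S_ℓ = v_i·e·α_i^ℓ, so α_err = S_1/S_0.
  S_0^{−1} = 3^{−1} = 4 (mod 11), so α_err = 7·4 = 28 ≡ 6 = α_1. Error position i = 1.
  Consistency check: S_2/S_1 = 9·8 = 72 ≡ 6 = α_err ✓ (single-error assumption holds).
Step 4: error magnitude e = S_0/v_1 = S_0·∏_{j≠1}(α_1 − α_j) = 3·9 = 27 ≡ 5 (mod 11).
Step 5: correct position 1: c_1 = r_1 − e = 2 − 5 ≡ 8 (mod 11). Hence c = [8, 5, 2, 9, 4].
  Check: interpolating c through the α_i gives m(x) = 6 + 4·x (degree < 2) with m(α_i) = c_i for every i, so c is indeed a codeword.


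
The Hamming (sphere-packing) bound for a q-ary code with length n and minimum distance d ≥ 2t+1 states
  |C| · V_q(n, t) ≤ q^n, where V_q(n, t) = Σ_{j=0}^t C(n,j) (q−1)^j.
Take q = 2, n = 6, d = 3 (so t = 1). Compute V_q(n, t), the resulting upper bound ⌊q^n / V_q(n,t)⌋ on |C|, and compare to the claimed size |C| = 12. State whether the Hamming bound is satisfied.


V_q(n, t) = 7, q^n = 64, Hamming bound = 9, |C| = 12 > bound (violated).

Step 1: Compute V_q(n, t) = Σ_{j=0}^1 C(n, j) (q−1)^j.
  j = 0: C(6,0)·(1)^0 = 1·1 = 1.
  j = 1: C(6,1)·(1)^1 = 6·1 = 6.
  V_q(n, t) = 1 + 6 = 7.
Step 2: q^n = 2^6 = 64.
Step 3: Hamming bound ⌊q^n / V_q(n,t)⌋ = ⌊64/7⌋ = 9.
Step 4: Compare |C| = 12 to 9: violated.
The claimed |C| lies above the Hamming bound, so no 2-ary code of length 6 with d ≥ 3 can have 12 codewords.


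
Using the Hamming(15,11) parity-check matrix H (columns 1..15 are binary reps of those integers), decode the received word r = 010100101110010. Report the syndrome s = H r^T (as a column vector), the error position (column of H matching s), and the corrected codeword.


s = (0, 1, 1, 1)^T, error position = 7, corrected codeword c = 010100001110010

Compute s = H r^T mod 2 one row at a time:
  s_1 = 0 + 1 + 1 + 1 + 0 + 0 + 1 + 0 = 4 ≡ 0 (mod 2).
  s_2 = 1 + 0 + 0 + 1 + 0 + 0 + 1 + 0 = 3 ≡ 1 (mod 2).
  s_3 = 1 + 0 + 0 + 1 + 1 + 1 + 1 + 0 = 5 ≡ 1 (mod 2).
  s_4 = 0 + 0 + 0 + 1 + 1 + 1 + 0 + 0 = 3 ≡ 1 (mod 2).
s = (0, 1, 1, 1)^T — this equals column 7 of H (binary 0111), so error is at position 7.
Correct: flip bit 7 of r = 010100101110010 to get c = 010100001110010.


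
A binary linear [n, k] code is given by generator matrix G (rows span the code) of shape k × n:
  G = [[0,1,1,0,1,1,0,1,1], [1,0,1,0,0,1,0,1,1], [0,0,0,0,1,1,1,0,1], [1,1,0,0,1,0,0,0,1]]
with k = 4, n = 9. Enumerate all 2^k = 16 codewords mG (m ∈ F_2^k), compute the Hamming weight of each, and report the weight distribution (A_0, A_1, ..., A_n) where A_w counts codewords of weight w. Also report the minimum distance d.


Weight distribution: A_0 = 1, A_1 = 1, A_3 = 2, A_4 = 5, A_5 = 5, A_6 = 2. Minimum distance d = 1.

Enumerate all 2^4 = 16 messages m ∈ F_2^4.
For each, compute codeword c = mG in F_2^9, then tally its weight.
  m = 0000 → c = 000000000, weight = 0.
  m = 1000 → c = 011011011, weight = 6.
  m = 0100 → c = 101001011, weight = 5.
  m = 1100 → c = 110010000, weight = 3.
  m = 0010 → c = 000011101, weight = 4.
  m = 1010 → c = 011000110, weight = 4.
  m = 0110 → c = 101010110, weight = 5.
  m = 1110 → c = 110001101, weight = 5.
  m = 0001 → c = 110010001, weight = 4.
  m = 1001 → c = 101001010, weight = 4.
  m = 0101 → c = 011011010, weight = 5.
  m = 1101 → c = 000000001, weight = 1.
  m = 0011 → c = 110001100, weight = 4.
  m = 1011 → c = 101010111, weight = 6.
  m = 0111 → c = 011000111, weight = 5.
  m = 1111 → c = 000011100, weight = 3.
Tally weights:
  weight 0: 1 codewords.
  weight 1: 1 codewords.
  weight 3: 2 codewords.
  weight 4: 5 codewords.
  weight 5: 5 codewords.
  weight 6: 2 codewords.
Minimum distance d = smallest w > 0 with A_w > 0 = 1.
Sanity: Σ A_w = 16 = 2^4 = 16 ✓.


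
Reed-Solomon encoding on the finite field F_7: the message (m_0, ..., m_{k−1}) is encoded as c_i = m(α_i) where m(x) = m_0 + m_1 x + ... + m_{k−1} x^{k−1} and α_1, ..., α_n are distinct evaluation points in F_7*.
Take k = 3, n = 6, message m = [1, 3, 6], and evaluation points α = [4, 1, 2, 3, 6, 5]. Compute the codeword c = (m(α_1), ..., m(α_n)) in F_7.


c = [4, 3, 3, 1, 4, 5]

Message polynomial: m(x) = 1 + 3·x + 6·x^2 (mod 7).
For each evaluation point α_i, compute m(α_i) mod 7:
  α_1 = 4: Horner steps 6 → 6 → 4, so m(4) = 4.
  α_2 = 1: Horner steps 6 → 2 → 3, so m(1) = 3.
  α_3 = 2: Horner steps 6 → 1 → 3, so m(2) = 3.
  α_4 = 3: Horner steps 6 → 0 → 1, so m(3) = 1.
  α_5 = 6: Horner steps 6 → 4 → 4, so m(6) = 4.
  α_6 = 5: Horner steps 6 → 5 → 5, so m(5) = 5.
Codeword c = [4, 3, 3, 1, 4, 5] ∈ F_7^6.


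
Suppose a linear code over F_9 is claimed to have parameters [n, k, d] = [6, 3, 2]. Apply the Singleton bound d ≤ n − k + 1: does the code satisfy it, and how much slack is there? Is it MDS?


Singleton RHS = n − k + 1 = 4, slack = 2, bound satisfied, not MDS.

Singleton bound: d ≤ n − k + 1.
Here n = 6, k = 3, so n − k + 1 = 4.
Given d = 2, check d ≤ 4: YES.
Slack = (n − k + 1) − d = 2.
The code is NOT MDS (slack = 2 > 0).
Description: the claimed parameters are [6, 3, 2]_9; such a code would be non-MDS.


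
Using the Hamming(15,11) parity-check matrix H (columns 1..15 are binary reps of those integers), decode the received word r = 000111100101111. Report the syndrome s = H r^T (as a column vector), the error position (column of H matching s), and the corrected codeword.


s = (1, 0, 1, 0)^T, error position = 10, corrected codeword c = 000111100001111

Compute s = H r^T mod 2 one row at a time:
  s_1 = 0 + 0 + 1 + 0 + 1 + 1 + 1 + 1 = 5 ≡ 1 (mod 2).
  s_2 = 1 + 1 + 1 + 1 + 1 + 1 + 1 + 1 = 8 ≡ 0 (mod 2).
  s_3 = 0 + 0 + 1 + 1 + 1 + 0 + 1 + 1 = 5 ≡ 1 (mod 2).
  s_4 = 0 + 0 + 1 + 1 + 0 + 0 + 1 + 1 = 4 ≡ 0 (mod 2).
s = (1, 0, 1, 0)^T — this equals column 10 of H (binary 1010), so error is at position 10.
Correct: flip bit 10 of r = 000111100101111 to get c = 000111100001111.


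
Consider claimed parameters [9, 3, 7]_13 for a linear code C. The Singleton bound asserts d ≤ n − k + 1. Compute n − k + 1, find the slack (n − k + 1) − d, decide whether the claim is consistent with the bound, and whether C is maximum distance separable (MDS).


Singleton RHS = n − k + 1 = 7, slack = 0, bound satisfied, MDS.

Singleton bound: d ≤ n − k + 1.
Here n = 9, k = 3, so n − k + 1 = 7.
Given d = 7, check d ≤ 7: YES.
Slack = (n − k + 1) − d = 0.
The code is MDS (slack = 0).
Description: the claimed parameters are [9, 3, 7]_13; such a code would be MDS (meets Singleton bound).


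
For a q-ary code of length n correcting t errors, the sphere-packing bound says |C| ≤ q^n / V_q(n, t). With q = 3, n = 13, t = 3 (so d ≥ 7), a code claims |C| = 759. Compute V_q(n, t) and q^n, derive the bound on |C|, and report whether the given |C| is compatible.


V_q(n, t) = 2627, q^n = 1594323, Hamming bound = 606, |C| = 759 > bound (violated).

Step 1: Compute V_q(n, t) = Σ_{j=0}^3 C(n, j) (q−1)^j.
  j = 0: C(13,0)·(2)^0 = 1·1 = 1.
  j = 1: C(13,1)·(2)^1 = 13·2 = 26.
  j = 2: C(13,2)·(2)^2 = 78·4 = 312.
  j = 3: C(13,3)·(2)^3 = 286·8 = 2288.
  V_q(n, t) = 1 + 26 + 312 + 2288 = 2627.
Step 2: q^n = 3^13 = 1594323.
Step 3: Hamming bound ⌊q^n / V_q(n,t)⌋ = ⌊1594323/2627⌋ = 606.
Step 4: Compare |C| = 759 to 606: violated.
The claimed |C| lies above the Hamming bound, so no 3-ary code of length 13 with d ≥ 7 can have 759 codewords.


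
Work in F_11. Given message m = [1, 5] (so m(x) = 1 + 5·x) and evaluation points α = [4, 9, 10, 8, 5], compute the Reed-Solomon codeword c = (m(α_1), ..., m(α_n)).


c = [10, 2, 7, 8, 4]

Message polynomial: m(x) = 1 + 5·x (mod 11).
For each evaluation point α_i, compute m(α_i) mod 11:
  α_1 = 4: Horner steps 5 → 10, so m(4) = 10.
  α_2 = 9: Horner steps 5 → 2, so m(9) = 2.
  α_3 = 10: Horner steps 5 → 7, so m(10) = 7.
  α_4 = 8: Horner steps 5 → 8, so m(8) = 8.
  α_5 = 5: Horner steps 5 → 4, so m(5) = 4.
Codeword c = [10, 2, 7, 8, 4] ∈ F_11^5.


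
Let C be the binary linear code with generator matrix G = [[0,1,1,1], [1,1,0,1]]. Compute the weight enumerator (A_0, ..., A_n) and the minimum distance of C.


Weight distribution: A_0 = 1, A_2 = 1, A_3 = 2. Minimum distance d = 2.

Enumerate all 2^2 = 4 messages m ∈ F_2^2.
For each, compute codeword c = mG in F_2^4, then tally its weight.
  m = 00 → c = 0000, weight = 0.
  m = 10 → c = 0111, weight = 3.
  m = 01 → c = 1101, weight = 3.
  m = 11 → c = 1010, weight = 2.
Tally weights:
  weight 0: 1 codewords.
  weight 2: 1 codewords.
  weight 3: 2 codewords.
Minimum distance d = smallest w > 0 with A_w > 0 = 2.
Sanity: Σ A_w = 4 = 2^2 = 4 ✓.


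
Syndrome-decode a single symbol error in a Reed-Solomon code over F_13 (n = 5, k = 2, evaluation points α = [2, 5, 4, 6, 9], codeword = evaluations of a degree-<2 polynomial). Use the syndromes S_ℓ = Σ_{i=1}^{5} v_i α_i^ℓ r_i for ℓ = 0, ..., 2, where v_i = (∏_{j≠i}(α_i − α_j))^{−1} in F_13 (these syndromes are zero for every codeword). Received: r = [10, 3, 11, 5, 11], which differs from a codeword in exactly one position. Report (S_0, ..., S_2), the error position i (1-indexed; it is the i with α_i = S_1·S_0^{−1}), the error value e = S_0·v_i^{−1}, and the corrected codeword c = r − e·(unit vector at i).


S = (6, 11, 5), error at position 3, error magnitude e = 10, c = [10, 3, 1, 5, 11].

Step 1: column multipliers v_i = (∏_{j≠i}(α_i − α_j))^{−1} mod 13.
  i = 1 (α = 2): (2−5)(2−4)(2−6)(2−9) = (−3)·(−2)·(−4)·(−7) = 168 ≡ 12, so v_1 = 12^{−1} = 12 (mod 13).
  i = 2 (α = 5): (5−2)(5−4)(5−6)(5−9) = 3·1·(−1)·(−4) = 12 ≡ 12, so v_2 = 12^{−1} = 12 (mod 13).
  i = 3 (α = 4): (4−2)(4−5)(4−6)(4−9) = 2·(−1)·(−2)·(−5) = −20 ≡ 6, so v_3 = 6^{−1} = 11 (mod 13).
  i = 4 (α = 6): (6−2)(6−5)(6−4)(6−9) = 4·1·2·(−3) = −24 ≡ 2, so v_4 = 2^{−1} = 7 (mod 13).
  i = 5 (α = 9): (9−2)(9−5)(9−4)(9−6) = 7·4·5·3 = 420 ≡ 4, so v_5 = 4^{−1} = 10 (mod 13).
  v = [12, 12, 11, 7, 10].
Step 2: syndromes of r = [10, 3, 11, 5, 11] (all sums mod 13).
  S_0 = Σ v_i r_i = 12·10 + 12·3 + 11·11 + 7·5 + 10·11 = 422 ≡ 6.
  S_1 = Σ v_i α_i r_i = 12·2·10 + 12·5·3 + 11·4·11 + 7·6·5 + 10·9·11 = 2104 ≡ 11.
  α_i^2 mod 13 = [4, 12, 3, 10, 3].
  S_2 = Σ v_i α_i^2 r_i = 12·4·10 + 12·12·3 + 11·3·11 + 7·10·5 + 10·3·11 = 1955 ≡ 5.
  S = (6, 11, 5) ≠ 0, so r is not a codeword (an error is present).
Step 3: locate the error. For a single error e at position i, S_ℓ = v_i·e·α_i^ℓ, so α_err = S_1/S_0.
  S_0^{−1} = 6^{−1} = 11 (mod 13), so α_err = 11·11 = 121 ≡ 4 = α_3. Error position i = 3.
  Consistency check: S_2/S_1 = 5·6 = 30 ≡ 4 = α_err ✓ (single-error assumption holds).
Step 4: error magnitude e = S_0/v_3 = S_0·∏_{j≠3}(α_3 − α_j) = 6·6 = 36 ≡ 10 (mod 13).
Step 5: correct position 3: c_3 = r_3 − e = 11 − 10 ≡ 1 (mod 13). Hence c = [10, 3, 1, 5, 11].
  Check: interpolating c through the α_i gives m(x) = 6 + 2·x (degree < 2) with m(α_i) = c_i for every i, so c is indeed a codeword.


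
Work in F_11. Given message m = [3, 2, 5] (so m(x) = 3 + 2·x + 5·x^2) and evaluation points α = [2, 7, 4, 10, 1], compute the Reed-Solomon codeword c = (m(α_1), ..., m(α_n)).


c = [5, 9, 3, 6, 10]

Message polynomial: m(x) = 3 + 2·x + 5·x^2 (mod 11).
For each evaluation point α_i, compute m(α_i) mod 11:
  α_1 = 2: Horner steps 5 → 1 → 5, so m(2) = 5.
  α_2 = 7: Horner steps 5 → 4 → 9, so m(7) = 9.
  α_3 = 4: Horner steps 5 → 0 → 3, so m(4) = 3.
  α_4 = 10: Horner steps 5 → 8 → 6, so m(10) = 6.
  α_5 = 1: Horner steps 5 → 7 → 10, so m(1) = 10.
Codeword c = [5, 9, 3, 6, 10] ∈ F_11^5.


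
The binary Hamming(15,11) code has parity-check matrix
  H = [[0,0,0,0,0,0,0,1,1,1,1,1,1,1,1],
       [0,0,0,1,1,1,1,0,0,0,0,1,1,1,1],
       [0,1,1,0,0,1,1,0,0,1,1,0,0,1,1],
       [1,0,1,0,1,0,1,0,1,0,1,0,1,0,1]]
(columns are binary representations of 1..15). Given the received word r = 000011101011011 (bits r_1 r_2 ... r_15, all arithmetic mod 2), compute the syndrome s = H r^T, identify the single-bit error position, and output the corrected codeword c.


s = (1, 0, 1, 1)^T, error position = 11, corrected codeword c = 000011101001011

Compute s = H r^T mod 2 one row at a time:
  s_1 = 0 + 1 + 0 + 1 + 1 + 0 + 1 + 1 = 5 ≡ 1 (mod 2).
  s_2 = 0 + 1 + 1 + 1 + 1 + 0 + 1 + 1 = 6 ≡ 0 (mod 2).
  s_3 = 0 + 0 + 1 + 1 + 0 + 1 + 1 + 1 = 5 ≡ 1 (mod 2).
  s_4 = 0 + 0 + 1 + 1 + 1 + 1 + 0 + 1 = 5 ≡ 1 (mod 2).
s = (1, 0, 1, 1)^T — this equals column 11 of H (binary 1011), so error is at position 11.
Correct: flip bit 11 of r = 000011101011011 to get c = 000011101001011.


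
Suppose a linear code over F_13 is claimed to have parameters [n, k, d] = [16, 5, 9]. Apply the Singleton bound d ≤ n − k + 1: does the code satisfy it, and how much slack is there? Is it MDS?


Singleton RHS = n − k + 1 = 12, slack = 3, bound satisfied, not MDS.

Singleton bound: d ≤ n − k + 1.
Here n = 16, k = 5, so n − k + 1 = 12.
Given d = 9, check d ≤ 12: YES.
Slack = (n − k + 1) − d = 3.
The code is NOT MDS (slack = 3 > 0).
Description: the claimed parameters are [16, 5, 9]_13; such a code would be non-MDS.


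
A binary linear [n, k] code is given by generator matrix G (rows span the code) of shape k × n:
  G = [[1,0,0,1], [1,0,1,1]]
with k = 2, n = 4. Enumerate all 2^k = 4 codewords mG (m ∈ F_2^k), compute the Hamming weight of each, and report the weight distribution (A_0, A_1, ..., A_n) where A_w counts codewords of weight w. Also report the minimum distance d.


Weight distribution: A_0 = 1, A_1 = 1, A_2 = 1, A_3 = 1. Minimum distance d = 1.

Enumerate all 2^2 = 4 messages m ∈ F_2^2.
For each, compute codeword c = mG in F_2^4, then tally its weight.
  m = 00 → c = 0000, weight = 0.
  m = 10 → c = 1001, weight = 2.
  m = 01 → c = 1011, weight = 3.
  m = 11 → c = 0010, weight = 1.
Tally weights:
  weight 0: 1 codewords.
  weight 1: 1 codewords.
  weight 2: 1 codewords.
  weight 3: 1 codewords.
Minimum distance d = smallest w > 0 with A_w > 0 = 1.
Sanity: Σ A_w = 4 = 2^2 = 4 ✓.


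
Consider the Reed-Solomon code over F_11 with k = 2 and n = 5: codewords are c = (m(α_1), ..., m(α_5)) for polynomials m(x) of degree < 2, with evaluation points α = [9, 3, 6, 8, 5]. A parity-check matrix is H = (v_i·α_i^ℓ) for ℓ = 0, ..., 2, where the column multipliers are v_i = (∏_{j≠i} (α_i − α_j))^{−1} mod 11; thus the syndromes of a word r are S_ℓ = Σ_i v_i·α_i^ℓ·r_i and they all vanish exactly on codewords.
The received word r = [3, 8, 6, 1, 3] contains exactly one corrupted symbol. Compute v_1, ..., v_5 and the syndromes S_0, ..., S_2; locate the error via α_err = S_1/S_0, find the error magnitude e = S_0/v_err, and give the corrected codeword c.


S = (9, 4, 3), error at position 1, error magnitude e = 10, c = [4, 8, 6, 1, 3].

Step 1: column multipliers v_i = (∏_{j≠i}(α_i − α_j))^{−1} mod 11.
  i = 1 (α = 9): (9−3)(9−6)(9−8)(9−5) = 6·3·1·4 = 72 ≡ 6, so v_1 = 6^{−1} = 2 (mod 11).
  i = 2 (α = 3): (3−9)(3−6)(3−8)(3−5) = (−6)·(−3)·(−5)·(−2) = 180 ≡ 4, so v_2 = 4^{−1} = 3 (mod 11).
  i = 3 (α = 6): (6−9)(6−3)(6−8)(6−5) = (−3)·3·(−2)·1 = 18 ≡ 7, so v_3 = 7^{−1} = 8 (mod 11).
  i = 4 (α = 8): (8−9)(8−3)(8−6)(8−5) = (−1)·5·2·3 = −30 ≡ 3, so v_4 = 3^{−1} = 4 (mod 11).
  i = 5 (α = 5): (5−9)(5−3)(5−6)(5−8) = (−4)·2·(−1)·(−3) = −24 ≡ 9, so v_5 = 9^{−1} = 5 (mod 11).
  v = [2, 3, 8, 4, 5].
Step 2: syndromes of r = [3, 8, 6, 1, 3] (all sums mod 11).
  S_0 = Σ v_i r_i = 2·3 + 3·8 + 8·6 + 4·1 + 5·3 = 97 ≡ 9.
  S_1 = Σ v_i α_i r_i = 2·9·3 + 3·3·8 + 8·6·6 + 4·8·1 + 5·5·3 = 521 ≡ 4.
  α_i^2 mod 11 = [4, 9, 3, 9, 3].
  S_2 = Σ v_i α_i^2 r_i = 2·4·3 + 3·9·8 + 8·3·6 + 4·9·1 + 5·3·3 = 465 ≡ 3.
  S = (9, 4, 3) ≠ 0, so r is not a codeword (an error is present).
Step 3: locate the error. For a single error e at position i, S_ℓ = v_i·e·α_i^ℓ, so α_err = S_1/S_0.
  S_0^{−1} = 9^{−1} = 5 (mod 11), so α_err = 4·5 = 20 ≡ 9 = α_1. Error position i = 1.
  Consistency check: S_2/S_1 = 3·3 = 9 ≡ 9 = α_err ✓ (single-error assumption holds).
Step 4: error magnitude e = S_0/v_1 = S_0·∏_{j≠1}(α_1 − α_j) = 9·6 = 54 ≡ 10 (mod 11).
Step 5: correct position 1: c_1 = r_1 − e = 3 − 10 ≡ 4 (mod 11). Hence c = [4, 8, 6, 1, 3].
  Check: interpolating c through the α_i gives m(x) = 10 + 3·x (degree < 2) with m(α_i) = c_i for every i, so c is indeed a codeword.


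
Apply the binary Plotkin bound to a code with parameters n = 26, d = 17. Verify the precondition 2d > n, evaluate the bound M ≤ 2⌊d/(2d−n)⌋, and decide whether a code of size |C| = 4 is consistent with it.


Plotkin bound M ≤ 4; given |C| = 4 ≤ bound (satisfied).

Check applicability: 2d = 34, n = 26.
2d − n = 8 > 0, so Plotkin applies.
Compute d/(2d−n) = 17/8 ≈ 2.1250.
⌊d/(2d−n)⌋ = 2.
Plotkin bound: M ≤ 2·2 = 4.
Given |C| = 4, check: satisfied.
This |C| is at the Plotkin bound.


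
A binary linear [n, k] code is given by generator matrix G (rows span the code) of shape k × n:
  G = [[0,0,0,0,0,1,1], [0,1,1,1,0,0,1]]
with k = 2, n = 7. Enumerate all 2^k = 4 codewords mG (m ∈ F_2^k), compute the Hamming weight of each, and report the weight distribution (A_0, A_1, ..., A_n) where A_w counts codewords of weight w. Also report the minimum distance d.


Weight distribution: A_0 = 1, A_2 = 1, A_4 = 2. Minimum distance d = 2.

Enumerate all 2^2 = 4 messages m ∈ F_2^2.
For each, compute codeword c = mG in F_2^7, then tally its weight.
  m = 00 → c = 0000000, weight = 0.
  m = 10 → c = 0000011, weight = 2.
  m = 01 → c = 0111001, weight = 4.
  m = 11 → c = 0111010, weight = 4.
Tally weights:
  weight 0: 1 codewords.
  weight 2: 1 codewords.
  weight 4: 2 codewords.
Minimum distance d = smallest w > 0 with A_w > 0 = 2.
Sanity: Σ A_w = 4 = 2^2 = 4 ✓.


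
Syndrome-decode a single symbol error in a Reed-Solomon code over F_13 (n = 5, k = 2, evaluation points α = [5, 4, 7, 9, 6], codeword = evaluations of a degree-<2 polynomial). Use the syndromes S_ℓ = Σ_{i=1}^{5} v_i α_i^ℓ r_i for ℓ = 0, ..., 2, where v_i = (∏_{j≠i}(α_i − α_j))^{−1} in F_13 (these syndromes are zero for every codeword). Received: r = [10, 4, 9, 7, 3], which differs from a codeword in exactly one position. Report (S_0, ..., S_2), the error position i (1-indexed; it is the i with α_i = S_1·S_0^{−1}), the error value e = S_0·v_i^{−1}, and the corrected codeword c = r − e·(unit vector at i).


S = (4, 10, 12), error at position 4, error magnitude e = 12, c = [10, 4, 9, 8, 3].

Step 1: column multipliers v_i = (∏_{j≠i}(α_i − α_j))^{−1} mod 13.
  i = 1 (α = 5): (5−4)(5−7)(5−9)(5−6) = 1·(−2)·(−4)·(−1) = −8 ≡ 5, so v_1 = 5^{−1} = 8 (mod 13).
  i = 2 (α = 4): (4−5)(4−7)(4−9)(4−6) = (−1)·(−3)·(−5)·(−2) = 30 ≡ 4, so v_2 = 4^{−1} = 10 (mod 13).
  i = 3 (α = 7): (7−5)(7−4)(7−9)(7−6) = 2·3·(−2)·1 = −12 ≡ 1, so v_3 = 1^{−1} = 1 (mod 13).
  i = 4 (α = 9): (9−5)(9−4)(9−7)(9−6) = 4·5·2·3 = 120 ≡ 3, so v_4 = 3^{−1} = 9 (mod 13).
  i = 5 (α = 6): (6−5)(6−4)(6−7)(6−9) = 1·2·(−1)·(−3) = 6 ≡ 6, so v_5 = 6^{−1} = 11 (mod 13).
  v = [8, 10, 1, 9, 11].
Step 2: syndromes of r = [10, 4, 9, 7, 3] (all sums mod 13).
  S_0 = Σ v_i r_i = 8·10 + 10·4 + 1·9 + 9·7 + 11·3 = 225 ≡ 4.
  S_1 = Σ v_i α_i r_i = 8·5·10 + 10·4·4 + 1·7·9 + 9·9·7 + 11·6·3 = 1388 ≡ 10.
  α_i^2 mod 13 = [12, 3, 10, 3, 10].
  S_2 = Σ v_i α_i^2 r_i = 8·12·10 + 10·3·4 + 1·10·9 + 9·3·7 + 11·10·3 = 1689 ≡ 12.
  S = (4, 10, 12) ≠ 0, so r is not a codeword (an error is present).
Step 3: locate the error. For a single error e at position i, S_ℓ = v_i·e·α_i^ℓ, so α_err = S_1/S_0.
  S_0^{−1} = 4^{−1} = 10 (mod 13), so α_err = 10·10 = 100 ≡ 9 = α_4. Error position i = 4.
  Consistency check: S_2/S_1 = 12·4 = 48 ≡ 9 = α_err ✓ (single-error assumption holds).
Step 4: error magnitude e = S_0/v_4 = S_0·∏_{j≠4}(α_4 − α_j) = 4·3 = 12 ≡ 12 (mod 13).
Step 5: correct position 4: c_4 = r_4 − e = 7 − 12 ≡ 8 (mod 13). Hence c = [10, 4, 9, 8, 3].
  Check: interpolating c through the α_i gives m(x) = 6 + 6·x (degree < 2) with m(α_i) = c_i for every i, so c is indeed a codeword.


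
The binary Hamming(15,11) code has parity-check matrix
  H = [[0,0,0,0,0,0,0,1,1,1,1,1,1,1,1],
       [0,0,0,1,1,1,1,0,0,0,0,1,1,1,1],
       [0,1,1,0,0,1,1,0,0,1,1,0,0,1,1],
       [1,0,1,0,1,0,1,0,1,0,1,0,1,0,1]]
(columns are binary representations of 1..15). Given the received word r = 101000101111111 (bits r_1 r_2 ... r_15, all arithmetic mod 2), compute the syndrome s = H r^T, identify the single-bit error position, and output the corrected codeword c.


s = (1, 1, 0, 1)^T, error position = 13, corrected codeword c = 101000101111011

Compute s = H r^T mod 2 one row at a time:
  s_1 = 0 + 1 + 1 + 1 + 1 + 1 + 1 + 1 = 7 ≡ 1 (mod 2).
  s_2 = 0 + 0 + 0 + 1 + 1 + 1 + 1 + 1 = 5 ≡ 1 (mod 2).
  s_3 = 0 + 1 + 0 + 1 + 1 + 1 + 1 + 1 = 6 ≡ 0 (mod 2).
  s_4 = 1 + 1 + 0 + 1 + 1 + 1 + 1 + 1 = 7 ≡ 1 (mod 2).
s = (1, 1, 0, 1)^T — this equals column 13 of H (binary 1101), so error is at position 13.
Correct: flip bit 13 of r = 101000101111111 to get c = 101000101111011.


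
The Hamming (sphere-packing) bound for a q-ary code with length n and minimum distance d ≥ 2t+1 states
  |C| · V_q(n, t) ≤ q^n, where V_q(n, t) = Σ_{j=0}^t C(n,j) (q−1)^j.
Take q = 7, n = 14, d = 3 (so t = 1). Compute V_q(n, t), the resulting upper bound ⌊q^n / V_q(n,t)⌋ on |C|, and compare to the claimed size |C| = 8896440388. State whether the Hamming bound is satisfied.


V_q(n, t) = 85, q^n = 678223072849, Hamming bound = 7979094974, |C| = 8896440388 > bound (violated).

Step 1: Compute V_q(n, t) = Σ_{j=0}^1 C(n, j) (q−1)^j.
  j = 0: C(14,0)·(6)^0 = 1·1 = 1.
  j = 1: C(14,1)·(6)^1 = 14·6 = 84.
  V_q(n, t) = 1 + 84 = 85.
Step 2: q^n = 7^14 = 678223072849.
Step 3: Hamming bound ⌊q^n / V_q(n,t)⌋ = ⌊678223072849/85⌋ = 7979094974.
Step 4: Compare |C| = 8896440388 to 7979094974: violated.
The claimed |C| lies above the Hamming bound, so no 7-ary code of length 14 with d ≥ 3 can have 8896440388 codewords.


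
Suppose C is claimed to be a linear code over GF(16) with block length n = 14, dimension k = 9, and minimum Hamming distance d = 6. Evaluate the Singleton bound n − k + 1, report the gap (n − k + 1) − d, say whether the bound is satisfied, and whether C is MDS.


Singleton RHS = n − k + 1 = 6, slack = 0, bound satisfied, MDS.

Singleton bound: d ≤ n − k + 1.
Here n = 14, k = 9, so n − k + 1 = 6.
Given d = 6, check d ≤ 6: YES.
Slack = (n − k + 1) − d = 0.
The code is MDS (slack = 0).
Description: the claimed parameters are [14, 9, 6]_16; such a code would be MDS (meets Singleton bound).


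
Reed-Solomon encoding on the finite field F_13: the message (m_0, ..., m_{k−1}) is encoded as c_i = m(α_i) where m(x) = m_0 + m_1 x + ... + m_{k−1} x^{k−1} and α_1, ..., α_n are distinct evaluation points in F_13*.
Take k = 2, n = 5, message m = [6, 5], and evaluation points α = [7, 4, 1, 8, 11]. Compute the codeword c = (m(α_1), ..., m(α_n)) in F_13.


c = [2, 0, 11, 7, 9]

Message polynomial: m(x) = 6 + 5·x (mod 13).
For each evaluation point α_i, compute m(α_i) mod 13:
  α_1 = 7: Horner steps 5 → 2, so m(7) = 2.
  α_2 = 4: Horner steps 5 → 0, so m(4) = 0.
  α_3 = 1: Horner steps 5 → 11, so m(1) = 11.
  α_4 = 8: Horner steps 5 → 7, so m(8) = 7.
  α_5 = 11: Horner steps 5 → 9, so m(11) = 9.
Codeword c = [2, 0, 11, 7, 9] ∈ F_13^5.


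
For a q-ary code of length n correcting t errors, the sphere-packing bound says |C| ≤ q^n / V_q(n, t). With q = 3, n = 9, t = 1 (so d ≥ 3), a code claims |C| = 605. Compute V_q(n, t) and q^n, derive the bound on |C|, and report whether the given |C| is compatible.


V_q(n, t) = 19, q^n = 19683, Hamming bound = 1035, |C| = 605 ≤ bound (satisfied).

Step 1: Compute V_q(n, t) = Σ_{j=0}^1 C(n, j) (q−1)^j.
  j = 0: C(9,0)·(2)^0 = 1·1 = 1.
  j = 1: C(9,1)·(2)^1 = 9·2 = 18.
  V_q(n, t) = 1 + 18 = 19.
Step 2: q^n = 3^9 = 19683.
Step 3: Hamming bound ⌊q^n / V_q(n,t)⌋ = ⌊19683/19⌋ = 1035.
Step 4: Compare |C| = 605 to 1035: satisfied.
The claimed |C| lies below the Hamming bound.


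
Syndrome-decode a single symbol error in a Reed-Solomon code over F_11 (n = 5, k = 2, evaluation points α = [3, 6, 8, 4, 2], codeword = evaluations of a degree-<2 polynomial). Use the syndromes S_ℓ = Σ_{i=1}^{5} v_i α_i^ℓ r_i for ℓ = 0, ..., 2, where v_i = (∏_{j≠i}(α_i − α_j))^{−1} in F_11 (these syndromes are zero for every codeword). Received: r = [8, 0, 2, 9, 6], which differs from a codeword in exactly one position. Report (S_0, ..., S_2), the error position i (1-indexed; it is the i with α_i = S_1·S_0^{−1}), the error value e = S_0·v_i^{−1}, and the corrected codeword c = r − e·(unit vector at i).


S = (8, 5, 10), error at position 5, error magnitude e = 10, c = [8, 0, 2, 9, 7].

Step 1: column multipliers v_i = (∏_{j≠i}(α_i − α_j))^{−1} mod 11.
  i = 1 (α = 3): (3−6)(3−8)(3−4)(3−2) = (−3)·(−5)·(−1)·1 = −15 ≡ 7, so v_1 = 7^{−1} = 8 (mod 11).
  i = 2 (α = 6): (6−3)(6−8)(6−4)(6−2) = 3·(−2)·2·4 = −48 ≡ 7, so v_2 = 7^{−1} = 8 (mod 11).
  i = 3 (α = 8): (8−3)(8−6)(8−4)(8−2) = 5·2·4·6 = 240 ≡ 9, so v_3 = 9^{−1} = 5 (mod 11).
  i = 4 (α = 4): (4−3)(4−6)(4−8)(4−2) = 1·(−2)·(−4)·2 = 16 ≡ 5, so v_4 = 5^{−1} = 9 (mod 11).
  i = 5 (α = 2): (2−3)(2−6)(2−8)(2−4) = (−1)·(−4)·(−6)·(−2) = 48 ≡ 4, so v_5 = 4^{−1} = 3 (mod 11).
  v = [8, 8, 5, 9, 3].
Step 2: syndromes of r = [8, 0, 2, 9, 6] (all sums mod 11).
  S_0 = Σ v_i r_i = 8·8 + 8·0 + 5·2 + 9·9 + 3·6 = 173 ≡ 8.
  S_1 = Σ v_i α_i r_i = 8·3·8 + 8·6·0 + 5·8·2 + 9·4·9 + 3·2·6 = 632 ≡ 5.
  α_i^2 mod 11 = [9, 3, 9, 5, 4].
  S_2 = Σ v_i α_i^2 r_i = 8·9·8 + 8·3·0 + 5·9·2 + 9·5·9 + 3·4·6 = 1143 ≡ 10.
  S = (8, 5, 10) ≠ 0, so r is not a codeword (an error is present).
Step 3: locate the error. For a single error e at position i, S_ℓ = v_i·e·α_i^ℓ, so α_err = S_1/S_0.
  S_0^{−1} = 8^{−1} = 7 (mod 11), so α_err = 5·7 = 35 ≡ 2 = α_5. Error position i = 5.
  Consistency check: S_2/S_1 = 10·9 = 90 ≡ 2 = α_err ✓ (single-error assumption holds).
Step 4: error magnitude e = S_0/v_5 = S_0·∏_{j≠5}(α_5 − α_j) = 8·4 = 32 ≡ 10 (mod 11).
Step 5: correct position 5: c_5 = r_5 − e = 6 − 10 ≡ 7 (mod 11). Hence c = [8, 0, 2, 9, 7].
  Check: interpolating c through the α_i gives m(x) = 5 + 1·x (degree < 2) with m(α_i) = c_i for every i, so c is indeed a codeword.


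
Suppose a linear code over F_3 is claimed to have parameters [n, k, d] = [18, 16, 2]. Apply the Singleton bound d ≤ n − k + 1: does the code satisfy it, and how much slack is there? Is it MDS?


Singleton RHS = n − k + 1 = 3, slack = 1, bound satisfied, not MDS.

Singleton bound: d ≤ n − k + 1.
Here n = 18, k = 16, so n − k + 1 = 3.
Given d = 2, check d ≤ 3: YES.
Slack = (n − k + 1) − d = 1.
The code is NOT MDS (slack = 1 > 0).
Description: the claimed parameters are [18, 16, 2]_3; such a code would be non-MDS.


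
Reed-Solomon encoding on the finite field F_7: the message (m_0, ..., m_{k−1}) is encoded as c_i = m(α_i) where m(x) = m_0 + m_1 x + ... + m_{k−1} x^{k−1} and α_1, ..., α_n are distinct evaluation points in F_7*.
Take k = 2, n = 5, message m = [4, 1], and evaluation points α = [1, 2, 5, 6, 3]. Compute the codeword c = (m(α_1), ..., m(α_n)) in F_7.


c = [5, 6, 2, 3, 0]

Message polynomial: m(x) = 4 + 1·x (mod 7).
For each evaluation point α_i, compute m(α_i) mod 7:
  α_1 = 1: Horner steps 1 → 5, so m(1) = 5.
  α_2 = 2: Horner steps 1 → 6, so m(2) = 6.
  α_3 = 5: Horner steps 1 → 2, so m(5) = 2.
  α_4 = 6: Horner steps 1 → 3, so m(6) = 3.
  α_5 = 3: Horner steps 1 → 0, so m(3) = 0.
Codeword c = [5, 6, 2, 3, 0] ∈ F_7^5.


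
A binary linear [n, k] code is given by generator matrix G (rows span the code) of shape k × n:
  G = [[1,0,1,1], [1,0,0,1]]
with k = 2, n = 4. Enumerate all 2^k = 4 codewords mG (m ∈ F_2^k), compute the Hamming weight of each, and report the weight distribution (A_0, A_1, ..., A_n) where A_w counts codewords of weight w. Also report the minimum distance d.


Weight distribution: A_0 = 1, A_1 = 1, A_2 = 1, A_3 = 1. Minimum distance d = 1.

Enumerate all 2^2 = 4 messages m ∈ F_2^2.
For each, compute codeword c = mG in F_2^4, then tally its weight.
  m = 00 → c = 0000, weight = 0.
  m = 10 → c = 1011, weight = 3.
  m = 01 → c = 1001, weight = 2.
  m = 11 → c = 0010, weight = 1.
Tally weights:
  weight 0: 1 codewords.
  weight 1: 1 codewords.
  weight 2: 1 codewords.
  weight 3: 1 codewords.
Minimum distance d = smallest w > 0 with A_w > 0 = 1.
Sanity: Σ A_w = 4 = 2^2 = 4 ✓.


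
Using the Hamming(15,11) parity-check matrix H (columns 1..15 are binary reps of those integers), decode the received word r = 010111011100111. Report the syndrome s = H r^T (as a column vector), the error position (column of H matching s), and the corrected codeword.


s = (0, 0, 1, 0)^T, error position = 2, corrected codeword c = 000111011100111

Compute s = H r^T mod 2 one row at a time:
  s_1 = 1 + 1 + 1 + 0 + 0 + 1 + 1 + 1 = 6 ≡ 0 (mod 2).
  s_2 = 1 + 1 + 1 + 0 + 0 + 1 + 1 + 1 = 6 ≡ 0 (mod 2).
  s_3 = 1 + 0 + 1 + 0 + 1 + 0 + 1 + 1 = 5 ≡ 1 (mod 2).
  s_4 = 0 + 0 + 1 + 0 + 1 + 0 + 1 + 1 = 4 ≡ 0 (mod 2).
s = (0, 0, 1, 0)^T — this equals column 2 of H (binary 0010), so error is at position 2.
Correct: flip bit 2 of r = 010111011100111 to get c = 000111011100111.


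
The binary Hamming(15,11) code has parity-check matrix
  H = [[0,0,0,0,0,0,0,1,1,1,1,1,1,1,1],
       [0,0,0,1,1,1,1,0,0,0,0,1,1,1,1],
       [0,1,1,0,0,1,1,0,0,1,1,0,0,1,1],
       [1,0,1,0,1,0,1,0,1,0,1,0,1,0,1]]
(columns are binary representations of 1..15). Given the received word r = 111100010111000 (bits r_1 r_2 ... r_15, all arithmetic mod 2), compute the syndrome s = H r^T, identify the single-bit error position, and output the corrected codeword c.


s = (0, 0, 0, 1)^T, error position = 1, corrected codeword c = 011100010111000

Compute s = H r^T mod 2 one row at a time:
  s_1 = 1 + 0 + 1 + 1 + 1 + 0 + 0 + 0 = 4 ≡ 0 (mod 2).
  s_2 = 1 + 0 + 0 + 0 + 1 + 0 + 0 + 0 = 2 ≡ 0 (mod 2).
  s_3 = 1 + 1 + 0 + 0 + 1 + 1 + 0 + 0 = 4 ≡ 0 (mod 2).
  s_4 = 1 + 1 + 0 + 0 + 0 + 1 + 0 + 0 = 3 ≡ 1 (mod 2).
s = (0, 0, 0, 1)^T — this equals column 1 of H (binary 0001), so error is at position 1.
Correct: flip bit 1 of r = 111100010111000 to get c = 011100010111000.


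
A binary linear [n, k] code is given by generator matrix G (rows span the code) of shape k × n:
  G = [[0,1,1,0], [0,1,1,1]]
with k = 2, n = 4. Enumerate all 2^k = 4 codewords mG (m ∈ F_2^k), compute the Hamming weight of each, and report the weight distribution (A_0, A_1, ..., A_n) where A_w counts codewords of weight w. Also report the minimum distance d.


Weight distribution: A_0 = 1, A_1 = 1, A_2 = 1, A_3 = 1. Minimum distance d = 1.

Enumerate all 2^2 = 4 messages m ∈ F_2^2.
For each, compute codeword c = mG in F_2^4, then tally its weight.
  m = 00 → c = 0000, weight = 0.
  m = 10 → c = 0110, weight = 2.
  m = 01 → c = 0111, weight = 3.
  m = 11 → c = 0001, weight = 1.
Tally weights:
  weight 0: 1 codewords.
  weight 1: 1 codewords.
  weight 2: 1 codewords.
  weight 3: 1 codewords.
Minimum distance d = smallest w > 0 with A_w > 0 = 1.
Sanity: Σ A_w = 4 = 2^2 = 4 ✓.


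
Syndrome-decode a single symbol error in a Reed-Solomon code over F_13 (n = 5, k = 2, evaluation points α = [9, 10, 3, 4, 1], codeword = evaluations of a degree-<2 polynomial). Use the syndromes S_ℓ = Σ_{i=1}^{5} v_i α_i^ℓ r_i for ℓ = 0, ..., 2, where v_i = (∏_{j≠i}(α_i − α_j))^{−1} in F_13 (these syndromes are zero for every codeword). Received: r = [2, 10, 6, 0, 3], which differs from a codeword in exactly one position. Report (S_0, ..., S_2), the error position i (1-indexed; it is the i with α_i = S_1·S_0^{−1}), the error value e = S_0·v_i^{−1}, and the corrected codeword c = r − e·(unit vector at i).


S = (1, 4, 3), error at position 4, error magnitude e = 12, c = [2, 10, 6, 1, 3].

Step 1: column multipliers v_i = (∏_{j≠i}(α_i − α_j))^{−1} mod 13.
  i = 1 (α = 9): (9−10)(9−3)(9−4)(9−1) = (−1)·6·5·8 = −240 ≡ 7, so v_1 = 7^{−1} = 2 (mod 13).
  i = 2 (α = 10): (10−9)(10−3)(10−4)(10−1) = 1·7·6·9 = 378 ≡ 1, so v_2 = 1^{−1} = 1 (mod 13).
  i = 3 (α = 3): (3−9)(3−10)(3−4)(3−1) = (−6)·(−7)·(−1)·2 = −84 ≡ 7, so v_3 = 7^{−1} = 2 (mod 13).
  i = 4 (α = 4): (4−9)(4−10)(4−3)(4−1) = (−5)·(−6)·1·3 = 90 ≡ 12, so v_4 = 12^{−1} = 12 (mod 13).
  i = 5 (α = 1): (1−9)(1−10)(1−3)(1−4) = (−8)·(−9)·(−2)·(−3) = 432 ≡ 3, so v_5 = 3^{−1} = 9 (mod 13).
  v = [2, 1, 2, 12, 9].
Step 2: syndromes of r = [2, 10, 6, 0, 3] (all sums mod 13).
  S_0 = Σ v_i r_i = 2·2 + 1·10 + 2·6 + 12·0 + 9·3 = 53 ≡ 1.
  S_1 = Σ v_i α_i r_i = 2·9·2 + 1·10·10 + 2·3·6 + 12·4·0 + 9·1·3 = 199 ≡ 4.
  α_i^2 mod 13 = [3, 9, 9, 3, 1].
  S_2 = Σ v_i α_i^2 r_i = 2·3·2 + 1·9·10 + 2·9·6 + 12·3·0 + 9·1·3 = 237 ≡ 3.
  S = (1, 4, 3) ≠ 0, so r is not a codeword (an error is present).
Step 3: locate the error. For a single error e at position i, S_ℓ = v_i·e·α_i^ℓ, so α_err = S_1/S_0.
  S_0^{−1} = 1^{−1} = 1 (mod 13), so α_err = 4·1 = 4 ≡ 4 = α_4. Error position i = 4.
  Consistency check: S_2/S_1 = 3·10 = 30 ≡ 4 = α_err ✓ (single-error assumption holds).
Step 4: error magnitude e = S_0/v_4 = S_0·∏_{j≠4}(α_4 − α_j) = 1·12 = 12 ≡ 12 (mod 13).
Step 5: correct position 4: c_4 = r_4 − e = 0 − 12 ≡ 1 (mod 13). Hence c = [2, 10, 6, 1, 3].
  Check: interpolating c through the α_i gives m(x) = 8 + 8·x (degree < 2) with m(α_i) = c_i for every i, so c is indeed a codeword.


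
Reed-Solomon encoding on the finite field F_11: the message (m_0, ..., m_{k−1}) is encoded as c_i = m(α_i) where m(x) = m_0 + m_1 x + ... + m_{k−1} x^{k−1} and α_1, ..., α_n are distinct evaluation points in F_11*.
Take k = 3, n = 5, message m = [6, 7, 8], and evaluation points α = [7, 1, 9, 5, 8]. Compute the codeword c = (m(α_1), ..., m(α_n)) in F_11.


c = [7, 10, 2, 10, 2]

Message polynomial: m(x) = 6 + 7·x + 8·x^2 (mod 11).
For each evaluation point α_i, compute m(α_i) mod 11:
  α_1 = 7: Horner steps 8 → 8 → 7, so m(7) = 7.
  α_2 = 1: Horner steps 8 → 4 → 10, so m(1) = 10.
  α_3 = 9: Horner steps 8 → 2 → 2, so m(9) = 2.
  α_4 = 5: Horner steps 8 → 3 → 10, so m(5) = 10.
  α_5 = 8: Horner steps 8 → 5 → 2, so m(8) = 2.
Codeword c = [7, 10, 2, 10, 2] ∈ F_11^5.


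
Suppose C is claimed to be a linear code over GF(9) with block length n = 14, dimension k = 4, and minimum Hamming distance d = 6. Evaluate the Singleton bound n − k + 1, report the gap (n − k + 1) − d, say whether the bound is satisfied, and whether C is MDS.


Singleton RHS = n − k + 1 = 11, slack = 5, bound satisfied, not MDS.

Singleton bound: d ≤ n − k + 1.
Here n = 14, k = 4, so n − k + 1 = 11.
Given d = 6, check d ≤ 11: YES.
Slack = (n − k + 1) − d = 5.
The code is NOT MDS (slack = 5 > 0).
Description: the claimed parameters are [14, 4, 6]_9; such a code would be non-MDS.


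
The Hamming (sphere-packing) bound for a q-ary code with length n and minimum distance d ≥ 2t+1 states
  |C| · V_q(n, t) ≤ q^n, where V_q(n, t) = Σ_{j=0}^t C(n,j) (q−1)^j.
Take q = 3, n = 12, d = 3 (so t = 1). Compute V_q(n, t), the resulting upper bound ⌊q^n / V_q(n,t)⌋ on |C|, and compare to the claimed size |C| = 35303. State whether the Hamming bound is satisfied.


V_q(n, t) = 25, q^n = 531441, Hamming bound = 21257, |C| = 35303 > bound (violated).

Step 1: Compute V_q(n, t) = Σ_{j=0}^1 C(n, j) (q−1)^j.
  j = 0: C(12,0)·(2)^0 = 1·1 = 1.
  j = 1: C(12,1)·(2)^1 = 12·2 = 24.
  V_q(n, t) = 1 + 24 = 25.
Step 2: q^n = 3^12 = 531441.
Step 3: Hamming bound ⌊q^n / V_q(n,t)⌋ = ⌊531441/25⌋ = 21257.
Step 4: Compare |C| = 35303 to 21257: violated.
The claimed |C| lies above the Hamming bound, so no 3-ary code of length 12 with d ≥ 3 can have 35303 codewords.


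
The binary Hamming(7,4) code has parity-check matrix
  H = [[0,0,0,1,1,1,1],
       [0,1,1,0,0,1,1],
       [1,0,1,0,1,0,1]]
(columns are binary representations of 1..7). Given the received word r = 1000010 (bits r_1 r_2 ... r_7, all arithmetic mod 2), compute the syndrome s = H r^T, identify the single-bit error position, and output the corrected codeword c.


s = (1, 1, 1)^T, error position = 7, corrected codeword c = 1000011

Compute s = H r^T mod 2 one row at a time:
  s_1 = 0 + 0 + 1 + 0 = 1 ≡ 1 (mod 2).
  s_2 = 0 + 0 + 1 + 0 = 1 ≡ 1 (mod 2).
  s_3 = 1 + 0 + 0 + 0 = 1 ≡ 1 (mod 2).
s = (1, 1, 1)^T — this equals column 7 of H (binary 111), so error is at position 7.
Correct: flip bit 7 of r = 1000010 to get c = 1000011.


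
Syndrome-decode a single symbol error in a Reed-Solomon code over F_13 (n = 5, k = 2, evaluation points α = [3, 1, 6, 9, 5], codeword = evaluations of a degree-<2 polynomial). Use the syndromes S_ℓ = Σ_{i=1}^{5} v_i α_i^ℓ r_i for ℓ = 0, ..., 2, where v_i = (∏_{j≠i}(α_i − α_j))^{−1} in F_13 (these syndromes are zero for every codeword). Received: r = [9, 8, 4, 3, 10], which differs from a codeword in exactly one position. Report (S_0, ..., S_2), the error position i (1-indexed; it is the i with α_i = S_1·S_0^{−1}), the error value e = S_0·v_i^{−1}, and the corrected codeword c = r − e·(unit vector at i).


S = (1, 9, 3), error at position 4, error magnitude e = 4, c = [9, 8, 4, 12, 10].

Step 1: column multipliers v_i = (∏_{j≠i}(α_i − α_j))^{−1} mod 13.
  i = 1 (α = 3): (3−1)(3−6)(3−9)(3−5) = 2·(−3)·(−6)·(−2) = −72 ≡ 6, so v_1 = 6^{−1} = 11 (mod 13).
  i = 2 (α = 1): (1−3)(1−6)(1−9)(1−5) = (−2)·(−5)·(−8)·(−4) = 320 ≡ 8, so v_2 = 8^{−1} = 5 (mod 13).
  i = 3 (α = 6): (6−3)(6−1)(6−9)(6−5) = 3·5·(−3)·1 = −45 ≡ 7, so v_3 = 7^{−1} = 2 (mod 13).
  i = 4 (α = 9): (9−3)(9−1)(9−6)(9−5) = 6·8·3·4 = 576 ≡ 4, so v_4 = 4^{−1} = 10 (mod 13).
  i = 5 (α = 5): (5−3)(5−1)(5−6)(5−9) = 2·4·(−1)·(−4) = 32 ≡ 6, so v_5 = 6^{−1} = 11 (mod 13).
  v = [11, 5, 2, 10, 11].
Step 2: syndromes of r = [9, 8, 4, 3, 10] (all sums mod 13).
  S_0 = Σ v_i r_i = 11·9 + 5·8 + 2·4 + 10·3 + 11·10 = 287 ≡ 1.
  S_1 = Σ v_i α_i r_i = 11·3·9 + 5·1·8 + 2·6·4 + 10·9·3 + 11·5·10 = 1205 ≡ 9.
  α_i^2 mod 13 = [9, 1, 10, 3, 12].
  S_2 = Σ v_i α_i^2 r_i = 11·9·9 + 5·1·8 + 2·10·4 + 10·3·3 + 11·12·10 = 2421 ≡ 3.
  S = (1, 9, 3) ≠ 0, so r is not a codeword (an error is present).
Step 3: locate the error. For a single error e at position i, S_ℓ = v_i·e·α_i^ℓ, so α_err = S_1/S_0.
  S_0^{−1} = 1^{−1} = 1 (mod 13), so α_err = 9·1 = 9 ≡ 9 = α_4. Error position i = 4.
  Consistency check: S_2/S_1 = 3·3 = 9 ≡ 9 = α_err ✓ (single-error assumption holds).
Step 4: error magnitude e = S_0/v_4 = S_0·∏_{j≠4}(α_4 − α_j) = 1·4 = 4 ≡ 4 (mod 13).
Step 5: correct position 4: c_4 = r_4 − e = 3 − 4 ≡ 12 (mod 13). Hence c = [9, 8, 4, 12, 10].
  Check: interpolating c through the α_i gives m(x) = 1 + 7·x (degree < 2) with m(α_i) = c_i for every i, so c is indeed a codeword.
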